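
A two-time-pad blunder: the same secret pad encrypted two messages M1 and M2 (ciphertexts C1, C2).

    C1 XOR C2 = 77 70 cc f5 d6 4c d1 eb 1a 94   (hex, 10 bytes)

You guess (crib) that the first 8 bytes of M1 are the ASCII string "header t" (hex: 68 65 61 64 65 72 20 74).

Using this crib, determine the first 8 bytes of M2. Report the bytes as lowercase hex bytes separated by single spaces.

Since C1 ⊕ C2 = M1 ⊕ M2, XORing with the guessed M1 bytes yields the corresponding M2 bytes: M2 = (C1 ⊕ C2) ⊕ M1.
77 xor 68 = 1f
70 xor 65 = 15
cc xor 61 = ad
f5 xor 64 = 91
d6 xor 65 = b3
4c xor 72 = 3e
d1 xor 20 = f1
eb xor 74 = 9f

1f 15 ad 91 b3 3e f1 9f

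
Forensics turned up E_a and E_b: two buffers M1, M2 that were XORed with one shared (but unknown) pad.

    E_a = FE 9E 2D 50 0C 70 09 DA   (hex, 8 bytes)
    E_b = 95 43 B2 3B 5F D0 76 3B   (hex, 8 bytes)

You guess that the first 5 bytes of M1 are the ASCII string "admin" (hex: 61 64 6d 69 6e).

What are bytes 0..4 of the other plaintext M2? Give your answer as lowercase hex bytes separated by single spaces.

0a b9 f2 02 3d

First, E_a ⊕ E_b = (M1 ⊕ K) ⊕ (M2 ⊕ K) = M1 ⊕ M2, so the key drops out. Then M2 = (M1 ⊕ M2) ⊕ M1 over the first 5 bytes.
byte 0: (fe XOR 95) XOR 61 = 6b XOR 61 = 0a
byte 1: (9e XOR 43) XOR 64 = dd XOR 64 = b9
byte 2: (2d XOR b2) XOR 6d = 9f XOR 6d = f2
byte 3: (50 XOR 3b) XOR 69 = 6b XOR 69 = 02
byte 4: (0c XOR 5f) XOR 6e = 53 XOR 6e = 3d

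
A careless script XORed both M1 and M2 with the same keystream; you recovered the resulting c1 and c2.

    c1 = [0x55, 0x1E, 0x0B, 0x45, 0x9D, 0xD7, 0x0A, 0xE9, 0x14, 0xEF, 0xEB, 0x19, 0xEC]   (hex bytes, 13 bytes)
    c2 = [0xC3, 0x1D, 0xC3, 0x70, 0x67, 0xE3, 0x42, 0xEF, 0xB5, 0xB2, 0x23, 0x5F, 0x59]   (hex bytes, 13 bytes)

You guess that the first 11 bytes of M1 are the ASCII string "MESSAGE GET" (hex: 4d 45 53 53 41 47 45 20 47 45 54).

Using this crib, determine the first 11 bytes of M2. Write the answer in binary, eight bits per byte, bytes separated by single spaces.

11011011 01000110 10011011 01100110 10111011 01110011 00001101 00100110 11100110 00011000 10011100

First, c1 ⊕ c2 = (M1 ⊕ K) ⊕ (M2 ⊕ K) = M1 ⊕ M2, so the key drops out. Then M2 = (M1 ⊕ M2) ⊕ M1 over the first 11 bytes.
byte 0: (55 XOR c3) XOR 4d = 96 XOR 4d = db
byte 1: (1e XOR 1d) XOR 45 = 03 XOR 45 = 46
byte 2: (0b XOR c3) XOR 53 = c8 XOR 53 = 9b
byte 3: (45 XOR 70) XOR 53 = 35 XOR 53 = 66
byte 4: (9d XOR 67) XOR 41 = fa XOR 41 = bb
byte 5: (d7 XOR e3) XOR 47 = 34 XOR 47 = 73
byte 6: (0a XOR 42) XOR 45 = 48 XOR 45 = 0d
byte 7: (e9 XOR ef) XOR 20 = 06 XOR 20 = 26
byte 8: (14 XOR b5) XOR 47 = a1 XOR 47 = e6
byte 9: (ef XOR b2) XOR 45 = 5d XOR 45 = 18
byte 10: (eb XOR 23) XOR 54 = c8 XOR 54 = 9c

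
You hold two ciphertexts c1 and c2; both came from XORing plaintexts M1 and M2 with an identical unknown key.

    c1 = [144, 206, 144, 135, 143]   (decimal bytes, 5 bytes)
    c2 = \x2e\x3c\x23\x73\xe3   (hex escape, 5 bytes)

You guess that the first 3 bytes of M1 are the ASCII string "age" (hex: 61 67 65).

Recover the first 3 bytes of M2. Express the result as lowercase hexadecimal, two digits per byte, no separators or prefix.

First, c1 ⊕ c2 = (M1 ⊕ K) ⊕ (M2 ⊕ K) = M1 ⊕ M2, so the key drops out. Then M2 = (M1 ⊕ M2) ⊕ M1 over the first 3 bytes.
byte 0: (90 XOR 2e) XOR 61 = be XOR 61 = df
byte 1: (ce XOR 3c) XOR 67 = f2 XOR 67 = 95
byte 2: (90 XOR 23) XOR 65 = b3 XOR 65 = d6

df95d6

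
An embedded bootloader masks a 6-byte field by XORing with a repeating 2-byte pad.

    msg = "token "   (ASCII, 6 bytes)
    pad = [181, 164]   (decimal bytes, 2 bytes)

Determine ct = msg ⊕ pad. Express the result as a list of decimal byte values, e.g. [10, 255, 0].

[193, 203, 222, 193, 219, 132]

The 2-byte key repeats, so the effective keystream is b5 a4 b5 a4 b5 a4.
byte 0: 116 ⊕ 181 = 193
byte 1: 111 ⊕ 164 = 203
byte 2: 107 ⊕ 181 = 222
byte 3: 101 ⊕ 164 = 193
byte 4: 110 ⊕ 181 = 219
byte 5:  32 ⊕ 164 = 132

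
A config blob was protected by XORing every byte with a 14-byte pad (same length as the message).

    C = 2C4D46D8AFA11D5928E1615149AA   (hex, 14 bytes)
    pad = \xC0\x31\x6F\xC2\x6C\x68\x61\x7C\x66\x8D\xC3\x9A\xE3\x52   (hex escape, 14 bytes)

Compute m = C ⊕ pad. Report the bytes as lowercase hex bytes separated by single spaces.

byte 0: 00101100 XOR 11000000 = 11101100
byte 1: 01001101 XOR 00110001 = 01111100
byte 2: 01000110 XOR 01101111 = 00101001
byte 3: 11011000 XOR 11000010 = 00011010
byte 4: 10101111 XOR 01101100 = 11000011
byte 5: 10100001 XOR 01101000 = 11001001
byte 6: 00011101 XOR 01100001 = 01111100
byte 7: 01011001 XOR 01111100 = 00100101
byte 8: 00101000 XOR 01100110 = 01001110
byte 9: 11100001 XOR 10001101 = 01101100
byte 10: 01100001 XOR 11000011 = 10100010
byte 11: 01010001 XOR 10011010 = 11001011
byte 12: 01001001 XOR 11100011 = 10101010
byte 13: 10101010 XOR 01010010 = 11111000

ec 7c 29 1a c3 c9 7c 25 4e 6c a2 cb aa f8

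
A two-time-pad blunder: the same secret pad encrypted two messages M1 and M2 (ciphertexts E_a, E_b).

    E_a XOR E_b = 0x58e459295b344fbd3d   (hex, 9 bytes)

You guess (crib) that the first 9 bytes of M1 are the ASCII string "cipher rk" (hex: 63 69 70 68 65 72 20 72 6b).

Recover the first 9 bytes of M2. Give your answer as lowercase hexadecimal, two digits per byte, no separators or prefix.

3b8d29413e466fcf56

Since E_a ⊕ E_b = M1 ⊕ M2, XORing with the guessed M1 bytes yields the corresponding M2 bytes: M2 = (E_a ⊕ E_b) ⊕ M1.
byte 0: 01011000 XOR 01100011 = 00111011
byte 1: 11100100 XOR 01101001 = 10001101
byte 2: 01011001 XOR 01110000 = 00101001
byte 3: 00101001 XOR 01101000 = 01000001
byte 4: 01011011 XOR 01100101 = 00111110
byte 5: 00110100 XOR 01110010 = 01000110
byte 6: 01001111 XOR 00100000 = 01101111
byte 7: 10111101 XOR 01110010 = 11001111
byte 8: 00111101 XOR 01101011 = 01010110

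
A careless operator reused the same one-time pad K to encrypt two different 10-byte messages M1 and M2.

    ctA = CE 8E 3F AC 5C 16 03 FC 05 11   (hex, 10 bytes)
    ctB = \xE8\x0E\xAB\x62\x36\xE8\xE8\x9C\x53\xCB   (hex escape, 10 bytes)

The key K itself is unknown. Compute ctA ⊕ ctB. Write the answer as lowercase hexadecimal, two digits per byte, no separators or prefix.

ctA ⊕ ctB = (M1 ⊕ K) ⊕ (M2 ⊕ K) = M1 ⊕ M2 — the shared key cancels under XOR.
byte 0: ce ^ e8 = 26
byte 1: 8e ^ 0e = 80
byte 2: 3f ^ ab = 94
byte 3: ac ^ 62 = ce
byte 4: 5c ^ 36 = 6a
byte 5: 16 ^ e8 = fe
byte 6: 03 ^ e8 = eb
byte 7: fc ^ 9c = 60
byte 8: 05 ^ 53 = 56
byte 9: 11 ^ cb = da

268094ce6afeeb6056da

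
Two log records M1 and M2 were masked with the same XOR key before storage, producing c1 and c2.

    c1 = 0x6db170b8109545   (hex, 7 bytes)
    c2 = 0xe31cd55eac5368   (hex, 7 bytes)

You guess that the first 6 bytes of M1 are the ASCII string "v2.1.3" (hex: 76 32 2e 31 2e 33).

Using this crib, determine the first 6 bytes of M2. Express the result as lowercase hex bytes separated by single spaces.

First, c1 ⊕ c2 = (M1 ⊕ K) ⊕ (M2 ⊕ K) = M1 ⊕ M2, so the key drops out. Then M2 = (M1 ⊕ M2) ⊕ M1 over the first 6 bytes.
byte 0: (6d ⊕ e3) ⊕ 76 = 8e ⊕ 76 = f8
byte 1: (b1 ⊕ 1c) ⊕ 32 = ad ⊕ 32 = 9f
byte 2: (70 ⊕ d5) ⊕ 2e = a5 ⊕ 2e = 8b
byte 3: (b8 ⊕ 5e) ⊕ 31 = e6 ⊕ 31 = d7
byte 4: (10 ⊕ ac) ⊕ 2e = bc ⊕ 2e = 92
byte 5: (95 ⊕ 53) ⊕ 33 = c6 ⊕ 33 = f5

f8 9f 8b d7 92 f5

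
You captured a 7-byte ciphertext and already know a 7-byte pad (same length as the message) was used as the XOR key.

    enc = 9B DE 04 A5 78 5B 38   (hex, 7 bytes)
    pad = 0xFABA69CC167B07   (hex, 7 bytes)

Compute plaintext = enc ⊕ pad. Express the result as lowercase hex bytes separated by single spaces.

155 ^ 250 =  97
222 ^ 186 = 100
  4 ^ 105 = 109
165 ^ 204 = 105
120 ^  22 = 110
 91 ^ 123 =  32
 56 ^   7 =  63

61 64 6d 69 6e 20 3f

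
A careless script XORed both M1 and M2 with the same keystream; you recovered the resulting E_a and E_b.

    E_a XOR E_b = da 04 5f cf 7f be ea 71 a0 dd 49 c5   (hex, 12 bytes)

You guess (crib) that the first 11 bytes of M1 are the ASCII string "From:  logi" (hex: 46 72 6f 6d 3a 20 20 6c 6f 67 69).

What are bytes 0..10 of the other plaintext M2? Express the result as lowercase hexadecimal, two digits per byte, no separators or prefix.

9c7630a2459eca1dcfba20

Since E_a ⊕ E_b = M1 ⊕ M2, XORing with the guessed M1 bytes yields the corresponding M2 bytes: M2 = (E_a ⊕ E_b) ⊕ M1.
byte 0: da XOR 46 = 9c
byte 1: 04 XOR 72 = 76
byte 2: 5f XOR 6f = 30
byte 3: cf XOR 6d = a2
byte 4: 7f XOR 3a = 45
byte 5: be XOR 20 = 9e
byte 6: ea XOR 20 = ca
byte 7: 71 XOR 6c = 1d
byte 8: a0 XOR 6f = cf
byte 9: dd XOR 67 = ba
byte 10: 49 XOR 69 = 20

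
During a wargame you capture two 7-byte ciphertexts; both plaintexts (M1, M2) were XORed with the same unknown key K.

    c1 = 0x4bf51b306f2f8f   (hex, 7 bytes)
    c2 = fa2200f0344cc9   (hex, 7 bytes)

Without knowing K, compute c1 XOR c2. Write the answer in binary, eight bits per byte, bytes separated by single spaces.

10110001 11010111 00011011 11000000 01011011 01100011 01000110

c1 ⊕ c2 = (M1 ⊕ K) ⊕ (M2 ⊕ K) = M1 ⊕ M2 — the shared key cancels under XOR.
01001011 ⊕ 11111010 = 10110001
11110101 ⊕ 00100010 = 11010111
00011011 ⊕ 00000000 = 00011011
00110000 ⊕ 11110000 = 11000000
01101111 ⊕ 00110100 = 01011011
00101111 ⊕ 01001100 = 01100011
10001111 ⊕ 11001001 = 01000110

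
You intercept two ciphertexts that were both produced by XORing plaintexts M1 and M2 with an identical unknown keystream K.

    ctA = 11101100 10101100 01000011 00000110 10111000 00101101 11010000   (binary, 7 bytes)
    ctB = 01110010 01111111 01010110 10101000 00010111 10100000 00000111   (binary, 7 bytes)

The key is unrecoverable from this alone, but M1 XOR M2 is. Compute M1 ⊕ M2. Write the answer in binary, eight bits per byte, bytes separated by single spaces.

10011110 11010011 00010101 10101110 10101111 10001101 11010111

ctA ⊕ ctB = (M1 ⊕ K) ⊕ (M2 ⊕ K) = M1 ⊕ M2 — the shared key cancels under XOR.
byte 0: ec XOR 72 = 9e
byte 1: ac XOR 7f = d3
byte 2: 43 XOR 56 = 15
byte 3: 06 XOR a8 = ae
byte 4: b8 XOR 17 = af
byte 5: 2d XOR a0 = 8d
byte 6: d0 XOR 07 = d7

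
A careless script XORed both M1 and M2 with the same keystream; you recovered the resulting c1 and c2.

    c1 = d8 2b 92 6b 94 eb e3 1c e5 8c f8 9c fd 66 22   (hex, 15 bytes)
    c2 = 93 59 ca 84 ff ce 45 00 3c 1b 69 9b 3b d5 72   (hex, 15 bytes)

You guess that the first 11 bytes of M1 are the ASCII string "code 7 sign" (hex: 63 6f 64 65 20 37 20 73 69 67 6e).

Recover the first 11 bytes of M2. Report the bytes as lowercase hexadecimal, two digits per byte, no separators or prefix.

281d3c8a4b12866fb0f0ff

First, c1 ⊕ c2 = (M1 ⊕ K) ⊕ (M2 ⊕ K) = M1 ⊕ M2, so the key drops out. Then M2 = (M1 ⊕ M2) ⊕ M1 over the first 11 bytes.
byte 0: (d8 xor 93) xor 63 = 4b xor 63 = 28
byte 1: (2b xor 59) xor 6f = 72 xor 6f = 1d
byte 2: (92 xor ca) xor 64 = 58 xor 64 = 3c
byte 3: (6b xor 84) xor 65 = ef xor 65 = 8a
byte 4: (94 xor ff) xor 20 = 6b xor 20 = 4b
byte 5: (eb xor ce) xor 37 = 25 xor 37 = 12
byte 6: (e3 xor 45) xor 20 = a6 xor 20 = 86
byte 7: (1c xor 00) xor 73 = 1c xor 73 = 6f
byte 8: (e5 xor 3c) xor 69 = d9 xor 69 = b0
byte 9: (8c xor 1b) xor 67 = 97 xor 67 = f0
byte 10: (f8 xor 69) xor 6e = 91 xor 6e = ff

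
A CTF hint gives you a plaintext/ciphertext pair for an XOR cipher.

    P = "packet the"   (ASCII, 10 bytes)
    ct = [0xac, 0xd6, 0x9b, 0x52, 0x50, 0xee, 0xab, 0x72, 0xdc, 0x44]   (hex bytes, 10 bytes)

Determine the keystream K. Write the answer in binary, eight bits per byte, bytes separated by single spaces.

Since ct = P ⊕ K, XORing both sides with P gives K = P ⊕ ct.
70 xor ac = dc
61 xor d6 = b7
63 xor 9b = f8
6b xor 52 = 39
65 xor 50 = 35
74 xor ee = 9a
20 xor ab = 8b
74 xor 72 = 06
68 xor dc = b4
65 xor 44 = 21

11011100 10110111 11111000 00111001 00110101 10011010 10001011 00000110 10110100 00100001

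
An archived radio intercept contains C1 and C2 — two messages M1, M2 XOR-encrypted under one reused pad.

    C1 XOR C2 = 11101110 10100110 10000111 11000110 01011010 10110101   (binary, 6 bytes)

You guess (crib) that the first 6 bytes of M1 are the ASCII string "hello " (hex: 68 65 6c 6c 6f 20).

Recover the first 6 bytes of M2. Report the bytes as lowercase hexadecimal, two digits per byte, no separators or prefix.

86c3ebaa3595

Since C1 ⊕ C2 = M1 ⊕ M2, XORing with the guessed M1 bytes yields the corresponding M2 bytes: M2 = (C1 ⊕ C2) ⊕ M1.
byte 0: 238 xor 104 = 134
byte 1: 166 xor 101 = 195
byte 2: 135 xor 108 = 235
byte 3: 198 xor 108 = 170
byte 4:  90 xor 111 =  53
byte 5: 181 xor  32 = 149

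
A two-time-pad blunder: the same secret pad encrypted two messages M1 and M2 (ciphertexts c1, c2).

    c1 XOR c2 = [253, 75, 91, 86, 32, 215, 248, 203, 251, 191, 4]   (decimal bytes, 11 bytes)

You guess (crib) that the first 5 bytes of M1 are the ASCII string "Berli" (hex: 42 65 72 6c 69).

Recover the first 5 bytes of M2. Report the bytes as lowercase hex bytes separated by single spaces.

bf 2e 29 3a 49

Since c1 ⊕ c2 = M1 ⊕ M2, XORing with the guessed M1 bytes yields the corresponding M2 bytes: M2 = (c1 ⊕ c2) ⊕ M1.
fd ^ 42 = bf
4b ^ 65 = 2e
5b ^ 72 = 29
56 ^ 6c = 3a
20 ^ 69 = 49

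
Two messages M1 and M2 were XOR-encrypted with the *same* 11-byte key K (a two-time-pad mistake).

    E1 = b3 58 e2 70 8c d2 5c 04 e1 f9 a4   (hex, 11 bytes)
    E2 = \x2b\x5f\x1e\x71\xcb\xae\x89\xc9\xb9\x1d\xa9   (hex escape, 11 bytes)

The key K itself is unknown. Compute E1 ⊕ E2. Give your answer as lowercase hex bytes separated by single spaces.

98 07 fc 01 47 7c d5 cd 58 e4 0d

E1 ⊕ E2 = (M1 ⊕ K) ⊕ (M2 ⊕ K) = M1 ⊕ M2 — the shared key cancels under XOR.
byte 0: 10110011 xor 00101011 = 10011000
byte 1: 01011000 xor 01011111 = 00000111
byte 2: 11100010 xor 00011110 = 11111100
byte 3: 01110000 xor 01110001 = 00000001
byte 4: 10001100 xor 11001011 = 01000111
byte 5: 11010010 xor 10101110 = 01111100
byte 6: 01011100 xor 10001001 = 11010101
byte 7: 00000100 xor 11001001 = 11001101
byte 8: 11100001 xor 10111001 = 01011000
byte 9: 11111001 xor 00011101 = 11100100
byte 10: 10100100 xor 10101001 = 00001101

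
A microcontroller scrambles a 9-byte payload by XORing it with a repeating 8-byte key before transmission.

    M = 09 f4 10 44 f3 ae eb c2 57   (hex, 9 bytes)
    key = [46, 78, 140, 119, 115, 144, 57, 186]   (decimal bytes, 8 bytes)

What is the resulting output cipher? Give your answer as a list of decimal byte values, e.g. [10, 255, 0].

The 8-byte key repeats, so the effective keystream is 2e 4e 8c 77 73 90 39 ba 2e.
byte 0: 00001001 XOR 00101110 = 00100111
byte 1: 11110100 XOR 01001110 = 10111010
byte 2: 00010000 XOR 10001100 = 10011100
byte 3: 01000100 XOR 01110111 = 00110011
byte 4: 11110011 XOR 01110011 = 10000000
byte 5: 10101110 XOR 10010000 = 00111110
byte 6: 11101011 XOR 00111001 = 11010010
byte 7: 11000010 XOR 10111010 = 01111000
byte 8: 01010111 XOR 00101110 = 01111001

[39, 186, 156, 51, 128, 62, 210, 120, 121]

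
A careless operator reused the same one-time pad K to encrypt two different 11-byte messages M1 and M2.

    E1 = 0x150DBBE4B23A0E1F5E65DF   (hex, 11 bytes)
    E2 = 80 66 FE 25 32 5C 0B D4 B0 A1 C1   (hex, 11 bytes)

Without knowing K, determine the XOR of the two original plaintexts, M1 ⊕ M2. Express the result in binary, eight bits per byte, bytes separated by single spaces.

E1 ⊕ E2 = (M1 ⊕ K) ⊕ (M2 ⊕ K) = M1 ⊕ M2 — the shared key cancels under XOR.
15 xor 80 = 95
0d xor 66 = 6b
bb xor fe = 45
e4 xor 25 = c1
b2 xor 32 = 80
3a xor 5c = 66
0e xor 0b = 05
1f xor d4 = cb
5e xor b0 = ee
65 xor a1 = c4
df xor c1 = 1e

10010101 01101011 01000101 11000001 10000000 01100110 00000101 11001011 11101110 11000100 00011110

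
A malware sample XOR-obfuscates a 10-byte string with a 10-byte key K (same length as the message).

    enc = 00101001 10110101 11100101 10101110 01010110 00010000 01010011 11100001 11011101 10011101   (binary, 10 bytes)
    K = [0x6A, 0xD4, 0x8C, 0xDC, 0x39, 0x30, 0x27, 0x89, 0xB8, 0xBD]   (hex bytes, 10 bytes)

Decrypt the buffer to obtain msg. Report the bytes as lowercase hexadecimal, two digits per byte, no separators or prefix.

436169726f2074686520

XOR is its own inverse, so applying the key byte-wise gives the result directly.
byte 0: 29 xor 6a = 43
byte 1: b5 xor d4 = 61
byte 2: e5 xor 8c = 69
byte 3: ae xor dc = 72
byte 4: 56 xor 39 = 6f
byte 5: 10 xor 30 = 20
byte 6: 53 xor 27 = 74
byte 7: e1 xor 89 = 68
byte 8: dd xor b8 = 65
byte 9: 9d xor bd = 20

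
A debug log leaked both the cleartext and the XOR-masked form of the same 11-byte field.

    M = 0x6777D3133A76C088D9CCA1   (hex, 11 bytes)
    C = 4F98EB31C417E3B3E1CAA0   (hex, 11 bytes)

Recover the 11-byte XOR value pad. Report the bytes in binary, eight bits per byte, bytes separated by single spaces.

Since C = M ⊕ pad, XORing both sides with M gives pad = M ⊕ C.
67 ^ 4f = 28
77 ^ 98 = ef
d3 ^ eb = 38
13 ^ 31 = 22
3a ^ c4 = fe
76 ^ 17 = 61
c0 ^ e3 = 23
88 ^ b3 = 3b
d9 ^ e1 = 38
cc ^ ca = 06
a1 ^ a0 = 01

00101000 11101111 00111000 00100010 11111110 01100001 00100011 00111011 00111000 00000110 00000001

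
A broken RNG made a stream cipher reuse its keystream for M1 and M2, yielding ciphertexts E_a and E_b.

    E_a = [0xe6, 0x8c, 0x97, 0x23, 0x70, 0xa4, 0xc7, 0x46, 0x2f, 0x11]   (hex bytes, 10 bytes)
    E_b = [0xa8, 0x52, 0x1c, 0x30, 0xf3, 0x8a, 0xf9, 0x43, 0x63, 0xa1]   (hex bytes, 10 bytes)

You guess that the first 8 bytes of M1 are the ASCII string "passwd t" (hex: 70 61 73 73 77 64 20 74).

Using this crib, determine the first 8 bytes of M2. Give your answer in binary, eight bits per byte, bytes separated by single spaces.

First, E_a ⊕ E_b = (M1 ⊕ K) ⊕ (M2 ⊕ K) = M1 ⊕ M2, so the key drops out. Then M2 = (M1 ⊕ M2) ⊕ M1 over the first 8 bytes.
byte 0: (e6 ⊕ a8) ⊕ 70 = 4e ⊕ 70 = 3e
byte 1: (8c ⊕ 52) ⊕ 61 = de ⊕ 61 = bf
byte 2: (97 ⊕ 1c) ⊕ 73 = 8b ⊕ 73 = f8
byte 3: (23 ⊕ 30) ⊕ 73 = 13 ⊕ 73 = 60
byte 4: (70 ⊕ f3) ⊕ 77 = 83 ⊕ 77 = f4
byte 5: (a4 ⊕ 8a) ⊕ 64 = 2e ⊕ 64 = 4a
byte 6: (c7 ⊕ f9) ⊕ 20 = 3e ⊕ 20 = 1e
byte 7: (46 ⊕ 43) ⊕ 74 = 05 ⊕ 74 = 71

00111110 10111111 11111000 01100000 11110100 01001010 00011110 01110001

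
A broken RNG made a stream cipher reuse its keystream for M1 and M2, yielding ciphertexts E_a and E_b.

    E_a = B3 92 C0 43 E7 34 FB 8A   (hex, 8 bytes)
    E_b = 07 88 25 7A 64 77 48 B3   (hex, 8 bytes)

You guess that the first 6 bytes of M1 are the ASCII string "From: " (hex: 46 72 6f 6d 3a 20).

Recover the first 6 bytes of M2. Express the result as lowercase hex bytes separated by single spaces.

f2 68 8a 54 b9 63

First, E_a ⊕ E_b = (M1 ⊕ K) ⊕ (M2 ⊕ K) = M1 ⊕ M2, so the key drops out. Then M2 = (M1 ⊕ M2) ⊕ M1 over the first 6 bytes.
byte 0: (b3 ⊕ 07) ⊕ 46 = b4 ⊕ 46 = f2
byte 1: (92 ⊕ 88) ⊕ 72 = 1a ⊕ 72 = 68
byte 2: (c0 ⊕ 25) ⊕ 6f = e5 ⊕ 6f = 8a
byte 3: (43 ⊕ 7a) ⊕ 6d = 39 ⊕ 6d = 54
byte 4: (e7 ⊕ 64) ⊕ 3a = 83 ⊕ 3a = b9
byte 5: (34 ⊕ 77) ⊕ 20 = 43 ⊕ 20 = 63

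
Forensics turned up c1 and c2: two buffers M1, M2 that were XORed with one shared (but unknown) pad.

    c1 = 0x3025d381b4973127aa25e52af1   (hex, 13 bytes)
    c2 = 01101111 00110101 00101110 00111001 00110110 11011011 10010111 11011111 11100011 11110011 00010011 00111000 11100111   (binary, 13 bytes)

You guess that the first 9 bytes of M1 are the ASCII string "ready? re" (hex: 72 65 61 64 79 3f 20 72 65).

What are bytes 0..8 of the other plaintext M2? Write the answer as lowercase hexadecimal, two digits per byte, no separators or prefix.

First, c1 ⊕ c2 = (M1 ⊕ K) ⊕ (M2 ⊕ K) = M1 ⊕ M2, so the key drops out. Then M2 = (M1 ⊕ M2) ⊕ M1 over the first 9 bytes.
byte 0: (30 XOR 6f) XOR 72 = 5f XOR 72 = 2d
byte 1: (25 XOR 35) XOR 65 = 10 XOR 65 = 75
byte 2: (d3 XOR 2e) XOR 61 = fd XOR 61 = 9c
byte 3: (81 XOR 39) XOR 64 = b8 XOR 64 = dc
byte 4: (b4 XOR 36) XOR 79 = 82 XOR 79 = fb
byte 5: (97 XOR db) XOR 3f = 4c XOR 3f = 73
byte 6: (31 XOR 97) XOR 20 = a6 XOR 20 = 86
byte 7: (27 XOR df) XOR 72 = f8 XOR 72 = 8a
byte 8: (aa XOR e3) XOR 65 = 49 XOR 65 = 2c

2d759cdcfb73868a2c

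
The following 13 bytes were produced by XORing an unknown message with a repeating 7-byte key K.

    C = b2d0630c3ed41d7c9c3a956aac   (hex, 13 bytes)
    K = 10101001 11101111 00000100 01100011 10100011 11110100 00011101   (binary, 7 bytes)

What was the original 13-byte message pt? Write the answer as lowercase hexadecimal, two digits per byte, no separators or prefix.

1b3f676f9d2000d5733ef6c958

The 7-byte key repeats, so the effective keystream is a9 ef 04 63 a3 f4 1d a9 ef 04 63 a3 f4.
byte 0: 10110010 ⊕ 10101001 = 00011011
byte 1: 11010000 ⊕ 11101111 = 00111111
byte 2: 01100011 ⊕ 00000100 = 01100111
byte 3: 00001100 ⊕ 01100011 = 01101111
byte 4: 00111110 ⊕ 10100011 = 10011101
byte 5: 11010100 ⊕ 11110100 = 00100000
byte 6: 00011101 ⊕ 00011101 = 00000000
byte 7: 01111100 ⊕ 10101001 = 11010101
byte 8: 10011100 ⊕ 11101111 = 01110011
byte 9: 00111010 ⊕ 00000100 = 00111110
byte 10: 10010101 ⊕ 01100011 = 11110110
byte 11: 01101010 ⊕ 10100011 = 11001001
byte 12: 10101100 ⊕ 11110100 = 01011000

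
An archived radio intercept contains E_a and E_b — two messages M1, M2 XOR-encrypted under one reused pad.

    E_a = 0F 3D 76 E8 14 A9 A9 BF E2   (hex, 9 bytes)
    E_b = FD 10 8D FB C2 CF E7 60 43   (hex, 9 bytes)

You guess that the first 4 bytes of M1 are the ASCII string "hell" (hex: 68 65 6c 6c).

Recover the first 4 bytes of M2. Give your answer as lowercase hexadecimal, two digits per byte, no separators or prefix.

9a48977f

First, E_a ⊕ E_b = (M1 ⊕ K) ⊕ (M2 ⊕ K) = M1 ⊕ M2, so the key drops out. Then M2 = (M1 ⊕ M2) ⊕ M1 over the first 4 bytes.
byte 0: (0f ^ fd) ^ 68 = f2 ^ 68 = 9a
byte 1: (3d ^ 10) ^ 65 = 2d ^ 65 = 48
byte 2: (76 ^ 8d) ^ 6c = fb ^ 6c = 97
byte 3: (e8 ^ fb) ^ 6c = 13 ^ 6c = 7f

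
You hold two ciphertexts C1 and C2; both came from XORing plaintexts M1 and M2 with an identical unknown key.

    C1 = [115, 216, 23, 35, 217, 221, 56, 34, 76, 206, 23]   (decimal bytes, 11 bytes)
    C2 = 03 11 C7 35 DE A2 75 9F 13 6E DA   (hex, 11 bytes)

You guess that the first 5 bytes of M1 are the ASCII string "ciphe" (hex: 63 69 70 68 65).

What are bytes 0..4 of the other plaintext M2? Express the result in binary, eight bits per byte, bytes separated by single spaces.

00010011 10100000 10100000 01111110 01100010

First, C1 ⊕ C2 = (M1 ⊕ K) ⊕ (M2 ⊕ K) = M1 ⊕ M2, so the key drops out. Then M2 = (M1 ⊕ M2) ⊕ M1 over the first 5 bytes.
byte 0: (73 ⊕ 03) ⊕ 63 = 70 ⊕ 63 = 13
byte 1: (d8 ⊕ 11) ⊕ 69 = c9 ⊕ 69 = a0
byte 2: (17 ⊕ c7) ⊕ 70 = d0 ⊕ 70 = a0
byte 3: (23 ⊕ 35) ⊕ 68 = 16 ⊕ 68 = 7e
byte 4: (d9 ⊕ de) ⊕ 65 = 07 ⊕ 65 = 62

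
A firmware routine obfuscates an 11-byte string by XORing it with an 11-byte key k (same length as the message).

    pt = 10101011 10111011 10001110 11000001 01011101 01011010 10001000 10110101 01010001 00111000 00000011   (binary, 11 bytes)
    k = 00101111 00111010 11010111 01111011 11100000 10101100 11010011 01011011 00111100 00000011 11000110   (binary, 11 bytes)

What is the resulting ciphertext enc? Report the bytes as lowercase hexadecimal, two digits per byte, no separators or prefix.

XOR is its own inverse, so applying the key byte-wise gives the result directly.
byte 0: 10101011 ⊕ 00101111 = 10000100
byte 1: 10111011 ⊕ 00111010 = 10000001
byte 2: 10001110 ⊕ 11010111 = 01011001
byte 3: 11000001 ⊕ 01111011 = 10111010
byte 4: 01011101 ⊕ 11100000 = 10111101
byte 5: 01011010 ⊕ 10101100 = 11110110
byte 6: 10001000 ⊕ 11010011 = 01011011
byte 7: 10110101 ⊕ 01011011 = 11101110
byte 8: 01010001 ⊕ 00111100 = 01101101
byte 9: 00111000 ⊕ 00000011 = 00111011
byte 10: 00000011 ⊕ 11000110 = 11000101

848159babdf65bee6d3bc5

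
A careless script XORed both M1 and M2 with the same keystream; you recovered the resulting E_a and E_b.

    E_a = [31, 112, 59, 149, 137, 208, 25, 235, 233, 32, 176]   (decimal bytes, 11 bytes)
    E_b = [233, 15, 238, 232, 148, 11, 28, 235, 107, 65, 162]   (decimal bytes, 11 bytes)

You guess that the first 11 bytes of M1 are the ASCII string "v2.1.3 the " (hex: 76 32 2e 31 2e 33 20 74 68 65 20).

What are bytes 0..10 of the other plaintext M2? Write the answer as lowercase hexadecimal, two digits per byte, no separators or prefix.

804dfb4c33e82574ea0432

First, E_a ⊕ E_b = (M1 ⊕ K) ⊕ (M2 ⊕ K) = M1 ⊕ M2, so the key drops out. Then M2 = (M1 ⊕ M2) ⊕ M1 over the first 11 bytes.
byte 0: (1f xor e9) xor 76 = f6 xor 76 = 80
byte 1: (70 xor 0f) xor 32 = 7f xor 32 = 4d
byte 2: (3b xor ee) xor 2e = d5 xor 2e = fb
byte 3: (95 xor e8) xor 31 = 7d xor 31 = 4c
byte 4: (89 xor 94) xor 2e = 1d xor 2e = 33
byte 5: (d0 xor 0b) xor 33 = db xor 33 = e8
byte 6: (19 xor 1c) xor 20 = 05 xor 20 = 25
byte 7: (eb xor eb) xor 74 = 00 xor 74 = 74
byte 8: (e9 xor 6b) xor 68 = 82 xor 68 = ea
byte 9: (20 xor 41) xor 65 = 61 xor 65 = 04
byte 10: (b0 xor a2) xor 20 = 12 xor 20 = 32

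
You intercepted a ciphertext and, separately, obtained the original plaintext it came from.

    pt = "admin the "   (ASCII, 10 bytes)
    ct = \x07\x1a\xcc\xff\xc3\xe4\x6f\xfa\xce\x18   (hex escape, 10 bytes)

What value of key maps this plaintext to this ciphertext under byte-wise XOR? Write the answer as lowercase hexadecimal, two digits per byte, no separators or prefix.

Since ct = pt ⊕ key, XORing both sides with pt gives key = pt ⊕ ct.
 97 XOR   7 = 102
100 XOR  26 = 126
109 XOR 204 = 161
105 XOR 255 = 150
110 XOR 195 = 173
 32 XOR 228 = 196
116 XOR 111 =  27
104 XOR 250 = 146
101 XOR 206 = 171
 32 XOR  24 =  56

667ea196adc41b92ab38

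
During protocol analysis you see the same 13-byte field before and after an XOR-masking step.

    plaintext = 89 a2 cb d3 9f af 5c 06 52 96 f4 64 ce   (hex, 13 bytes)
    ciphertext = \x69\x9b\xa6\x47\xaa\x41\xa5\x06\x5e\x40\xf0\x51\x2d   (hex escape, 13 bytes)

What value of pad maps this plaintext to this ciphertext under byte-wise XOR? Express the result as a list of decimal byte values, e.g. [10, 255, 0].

Since ciphertext = plaintext ⊕ pad, XORing both sides with plaintext gives pad = plaintext ⊕ ciphertext.
89 ^ 69 = e0
a2 ^ 9b = 39
cb ^ a6 = 6d
d3 ^ 47 = 94
9f ^ aa = 35
af ^ 41 = ee
5c ^ a5 = f9
06 ^ 06 = 00
52 ^ 5e = 0c
96 ^ 40 = d6
f4 ^ f0 = 04
64 ^ 51 = 35
ce ^ 2d = e3

[224, 57, 109, 148, 53, 238, 249, 0, 12, 214, 4, 53, 227]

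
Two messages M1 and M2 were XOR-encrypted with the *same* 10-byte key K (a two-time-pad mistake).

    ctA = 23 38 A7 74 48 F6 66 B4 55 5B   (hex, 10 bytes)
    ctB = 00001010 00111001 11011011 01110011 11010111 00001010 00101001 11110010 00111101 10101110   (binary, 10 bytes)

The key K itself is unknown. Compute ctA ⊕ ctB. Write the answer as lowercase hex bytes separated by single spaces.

ctA ⊕ ctB = (M1 ⊕ K) ⊕ (M2 ⊕ K) = M1 ⊕ M2 — the shared key cancels under XOR.
 35 ^  10 =  41
 56 ^  57 =   1
167 ^ 219 = 124
116 ^ 115 =   7
 72 ^ 215 = 159
246 ^  10 = 252
102 ^  41 =  79
180 ^ 242 =  70
 85 ^  61 = 104
 91 ^ 174 = 245

29 01 7c 07 9f fc 4f 46 68 f5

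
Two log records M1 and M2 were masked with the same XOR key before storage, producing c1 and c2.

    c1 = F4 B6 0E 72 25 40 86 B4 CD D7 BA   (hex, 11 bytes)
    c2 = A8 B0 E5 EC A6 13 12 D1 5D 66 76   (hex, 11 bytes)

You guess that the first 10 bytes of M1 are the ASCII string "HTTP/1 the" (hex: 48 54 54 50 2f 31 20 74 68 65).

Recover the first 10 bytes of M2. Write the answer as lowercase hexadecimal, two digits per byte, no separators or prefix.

First, c1 ⊕ c2 = (M1 ⊕ K) ⊕ (M2 ⊕ K) = M1 ⊕ M2, so the key drops out. Then M2 = (M1 ⊕ M2) ⊕ M1 over the first 10 bytes.
byte 0: (f4 ^ a8) ^ 48 = 5c ^ 48 = 14
byte 1: (b6 ^ b0) ^ 54 = 06 ^ 54 = 52
byte 2: (0e ^ e5) ^ 54 = eb ^ 54 = bf
byte 3: (72 ^ ec) ^ 50 = 9e ^ 50 = ce
byte 4: (25 ^ a6) ^ 2f = 83 ^ 2f = ac
byte 5: (40 ^ 13) ^ 31 = 53 ^ 31 = 62
byte 6: (86 ^ 12) ^ 20 = 94 ^ 20 = b4
byte 7: (b4 ^ d1) ^ 74 = 65 ^ 74 = 11
byte 8: (cd ^ 5d) ^ 68 = 90 ^ 68 = f8
byte 9: (d7 ^ 66) ^ 65 = b1 ^ 65 = d4

1452bfceac62b411f8d4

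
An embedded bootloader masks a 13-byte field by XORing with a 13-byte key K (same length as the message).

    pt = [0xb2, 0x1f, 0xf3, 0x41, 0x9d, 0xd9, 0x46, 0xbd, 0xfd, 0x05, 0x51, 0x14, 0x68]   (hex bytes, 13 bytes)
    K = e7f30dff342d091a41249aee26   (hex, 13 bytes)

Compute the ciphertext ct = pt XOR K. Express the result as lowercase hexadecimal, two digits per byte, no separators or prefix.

XOR is its own inverse, so applying the key byte-wise gives the result directly.
b2 XOR e7 = 55
1f XOR f3 = ec
f3 XOR 0d = fe
41 XOR ff = be
9d XOR 34 = a9
d9 XOR 2d = f4
46 XOR 09 = 4f
bd XOR 1a = a7
fd XOR 41 = bc
05 XOR 24 = 21
51 XOR 9a = cb
14 XOR ee = fa
68 XOR 26 = 4e

55ecfebea9f44fa7bc21cbfa4e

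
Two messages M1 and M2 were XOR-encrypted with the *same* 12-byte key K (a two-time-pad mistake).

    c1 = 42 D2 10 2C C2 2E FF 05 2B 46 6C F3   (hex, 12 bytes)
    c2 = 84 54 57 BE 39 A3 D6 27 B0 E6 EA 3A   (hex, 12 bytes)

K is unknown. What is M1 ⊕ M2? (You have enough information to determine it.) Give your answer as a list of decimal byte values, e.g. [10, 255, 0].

c1 ⊕ c2 = (M1 ⊕ K) ⊕ (M2 ⊕ K) = M1 ⊕ M2 — the shared key cancels under XOR.
 66 ⊕ 132 = 198
210 ⊕  84 = 134
 16 ⊕  87 =  71
 44 ⊕ 190 = 146
194 ⊕  57 = 251
 46 ⊕ 163 = 141
255 ⊕ 214 =  41
  5 ⊕  39 =  34
 43 ⊕ 176 = 155
 70 ⊕ 230 = 160
108 ⊕ 234 = 134
243 ⊕  58 = 201

[198, 134, 71, 146, 251, 141, 41, 34, 155, 160, 134, 201]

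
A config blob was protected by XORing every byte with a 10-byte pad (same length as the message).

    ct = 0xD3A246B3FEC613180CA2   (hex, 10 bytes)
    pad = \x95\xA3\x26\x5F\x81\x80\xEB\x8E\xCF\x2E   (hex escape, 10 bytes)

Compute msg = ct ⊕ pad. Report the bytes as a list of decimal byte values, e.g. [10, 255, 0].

byte 0: d3 ^ 95 = 46
byte 1: a2 ^ a3 = 01
byte 2: 46 ^ 26 = 60
byte 3: b3 ^ 5f = ec
byte 4: fe ^ 81 = 7f
byte 5: c6 ^ 80 = 46
byte 6: 13 ^ eb = f8
byte 7: 18 ^ 8e = 96
byte 8: 0c ^ cf = c3
byte 9: a2 ^ 2e = 8c

[70, 1, 96, 236, 127, 70, 248, 150, 195, 140]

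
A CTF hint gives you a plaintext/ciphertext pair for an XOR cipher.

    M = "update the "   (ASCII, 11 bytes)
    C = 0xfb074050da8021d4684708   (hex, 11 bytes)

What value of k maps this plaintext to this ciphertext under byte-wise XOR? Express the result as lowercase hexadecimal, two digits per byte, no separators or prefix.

8e772431aee501a0002228

Since C = M ⊕ k, XORing both sides with M gives k = M ⊕ C.
byte 0: 117 ⊕ 251 = 142
byte 1: 112 ⊕   7 = 119
byte 2: 100 ⊕  64 =  36
byte 3:  97 ⊕  80 =  49
byte 4: 116 ⊕ 218 = 174
byte 5: 101 ⊕ 128 = 229
byte 6:  32 ⊕  33 =   1
byte 7: 116 ⊕ 212 = 160
byte 8: 104 ⊕ 104 =   0
byte 9: 101 ⊕  71 =  34
byte 10:  32 ⊕   8 =  40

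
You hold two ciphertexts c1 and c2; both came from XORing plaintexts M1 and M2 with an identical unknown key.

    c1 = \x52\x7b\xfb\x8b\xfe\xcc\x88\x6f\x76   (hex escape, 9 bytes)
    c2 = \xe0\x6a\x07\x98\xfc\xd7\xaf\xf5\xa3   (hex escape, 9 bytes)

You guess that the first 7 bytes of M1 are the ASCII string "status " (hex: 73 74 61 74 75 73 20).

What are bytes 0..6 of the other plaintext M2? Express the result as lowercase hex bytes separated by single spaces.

c1 65 9d 67 77 68 07

First, c1 ⊕ c2 = (M1 ⊕ K) ⊕ (M2 ⊕ K) = M1 ⊕ M2, so the key drops out. Then M2 = (M1 ⊕ M2) ⊕ M1 over the first 7 bytes.
byte 0: (52 ⊕ e0) ⊕ 73 = b2 ⊕ 73 = c1
byte 1: (7b ⊕ 6a) ⊕ 74 = 11 ⊕ 74 = 65
byte 2: (fb ⊕ 07) ⊕ 61 = fc ⊕ 61 = 9d
byte 3: (8b ⊕ 98) ⊕ 74 = 13 ⊕ 74 = 67
byte 4: (fe ⊕ fc) ⊕ 75 = 02 ⊕ 75 = 77
byte 5: (cc ⊕ d7) ⊕ 73 = 1b ⊕ 73 = 68
byte 6: (88 ⊕ af) ⊕ 20 = 27 ⊕ 20 = 07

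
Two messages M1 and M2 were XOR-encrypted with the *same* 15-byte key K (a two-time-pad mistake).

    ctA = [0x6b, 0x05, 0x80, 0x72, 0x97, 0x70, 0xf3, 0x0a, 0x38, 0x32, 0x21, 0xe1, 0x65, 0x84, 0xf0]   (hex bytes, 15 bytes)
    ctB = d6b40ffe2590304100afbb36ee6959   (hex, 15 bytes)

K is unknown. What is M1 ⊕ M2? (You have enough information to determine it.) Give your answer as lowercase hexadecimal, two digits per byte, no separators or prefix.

ctA ⊕ ctB = (M1 ⊕ K) ⊕ (M2 ⊕ K) = M1 ⊕ M2 — the shared key cancels under XOR.
byte 0: 01101011 XOR 11010110 = 10111101
byte 1: 00000101 XOR 10110100 = 10110001
byte 2: 10000000 XOR 00001111 = 10001111
byte 3: 01110010 XOR 11111110 = 10001100
byte 4: 10010111 XOR 00100101 = 10110010
byte 5: 01110000 XOR 10010000 = 11100000
byte 6: 11110011 XOR 00110000 = 11000011
byte 7: 00001010 XOR 01000001 = 01001011
byte 8: 00111000 XOR 00000000 = 00111000
byte 9: 00110010 XOR 10101111 = 10011101
byte 10: 00100001 XOR 10111011 = 10011010
byte 11: 11100001 XOR 00110110 = 11010111
byte 12: 01100101 XOR 11101110 = 10001011
byte 13: 10000100 XOR 01101001 = 11101101
byte 14: 11110000 XOR 01011001 = 10101001

bdb18f8cb2e0c34b389d9ad78beda9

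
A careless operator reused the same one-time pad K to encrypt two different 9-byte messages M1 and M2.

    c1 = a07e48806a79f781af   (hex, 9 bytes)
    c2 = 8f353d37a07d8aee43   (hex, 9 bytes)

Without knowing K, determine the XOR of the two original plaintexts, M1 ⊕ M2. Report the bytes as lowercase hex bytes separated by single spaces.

2f 4b 75 b7 ca 04 7d 6f ec

c1 ⊕ c2 = (M1 ⊕ K) ⊕ (M2 ⊕ K) = M1 ⊕ M2 — the shared key cancels under XOR.
160 XOR 143 =  47
126 XOR  53 =  75
 72 XOR  61 = 117
128 XOR  55 = 183
106 XOR 160 = 202
121 XOR 125 =   4
247 XOR 138 = 125
129 XOR 238 = 111
175 XOR  67 = 236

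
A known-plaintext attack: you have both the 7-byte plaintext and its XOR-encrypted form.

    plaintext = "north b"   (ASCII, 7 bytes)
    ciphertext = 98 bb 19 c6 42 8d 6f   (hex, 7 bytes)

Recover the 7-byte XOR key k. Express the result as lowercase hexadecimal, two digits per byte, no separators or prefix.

f6d46bb22aad0d

Since ciphertext = plaintext ⊕ k, XORing both sides with plaintext gives k = plaintext ⊕ ciphertext.
byte 0: 01101110 ^ 10011000 = 11110110
byte 1: 01101111 ^ 10111011 = 11010100
byte 2: 01110010 ^ 00011001 = 01101011
byte 3: 01110100 ^ 11000110 = 10110010
byte 4: 01101000 ^ 01000010 = 00101010
byte 5: 00100000 ^ 10001101 = 10101101
byte 6: 01100010 ^ 01101111 = 00001101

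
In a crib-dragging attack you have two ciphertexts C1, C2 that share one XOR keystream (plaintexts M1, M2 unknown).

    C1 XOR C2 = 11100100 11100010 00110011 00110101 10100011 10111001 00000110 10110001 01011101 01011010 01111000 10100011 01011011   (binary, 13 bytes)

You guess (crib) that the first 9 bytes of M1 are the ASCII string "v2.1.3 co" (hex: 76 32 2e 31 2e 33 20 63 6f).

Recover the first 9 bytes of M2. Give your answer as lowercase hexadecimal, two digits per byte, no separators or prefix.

Since C1 ⊕ C2 = M1 ⊕ M2, XORing with the guessed M1 bytes yields the corresponding M2 bytes: M2 = (C1 ⊕ C2) ⊕ M1.
11100100 ⊕ 01110110 = 10010010
11100010 ⊕ 00110010 = 11010000
00110011 ⊕ 00101110 = 00011101
00110101 ⊕ 00110001 = 00000100
10100011 ⊕ 00101110 = 10001101
10111001 ⊕ 00110011 = 10001010
00000110 ⊕ 00100000 = 00100110
10110001 ⊕ 01100011 = 11010010
01011101 ⊕ 01101111 = 00110010

92d01d048d8a26d232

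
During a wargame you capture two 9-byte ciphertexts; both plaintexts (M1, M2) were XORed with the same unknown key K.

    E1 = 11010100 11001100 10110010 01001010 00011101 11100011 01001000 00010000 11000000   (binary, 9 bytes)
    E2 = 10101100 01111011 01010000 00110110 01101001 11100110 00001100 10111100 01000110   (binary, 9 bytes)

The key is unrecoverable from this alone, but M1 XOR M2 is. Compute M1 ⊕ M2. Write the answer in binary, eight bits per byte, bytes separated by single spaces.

01111000 10110111 11100010 01111100 01110100 00000101 01000100 10101100 10000110

E1 ⊕ E2 = (M1 ⊕ K) ⊕ (M2 ⊕ K) = M1 ⊕ M2 — the shared key cancels under XOR.
d4 XOR ac = 78
cc XOR 7b = b7
b2 XOR 50 = e2
4a XOR 36 = 7c
1d XOR 69 = 74
e3 XOR e6 = 05
48 XOR 0c = 44
10 XOR bc = ac
c0 XOR 46 = 86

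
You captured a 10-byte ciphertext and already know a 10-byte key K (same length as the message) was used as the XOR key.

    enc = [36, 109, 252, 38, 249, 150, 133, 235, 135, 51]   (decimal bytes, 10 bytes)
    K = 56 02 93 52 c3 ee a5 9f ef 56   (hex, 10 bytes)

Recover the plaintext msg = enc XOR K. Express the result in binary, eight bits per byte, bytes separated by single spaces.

01110010 01101111 01101111 01110100 00111010 01111000 00100000 01110100 01101000 01100101

byte 0: 24 XOR 56 = 72
byte 1: 6d XOR 02 = 6f
byte 2: fc XOR 93 = 6f
byte 3: 26 XOR 52 = 74
byte 4: f9 XOR c3 = 3a
byte 5: 96 XOR ee = 78
byte 6: 85 XOR a5 = 20
byte 7: eb XOR 9f = 74
byte 8: 87 XOR ef = 68
byte 9: 33 XOR 56 = 65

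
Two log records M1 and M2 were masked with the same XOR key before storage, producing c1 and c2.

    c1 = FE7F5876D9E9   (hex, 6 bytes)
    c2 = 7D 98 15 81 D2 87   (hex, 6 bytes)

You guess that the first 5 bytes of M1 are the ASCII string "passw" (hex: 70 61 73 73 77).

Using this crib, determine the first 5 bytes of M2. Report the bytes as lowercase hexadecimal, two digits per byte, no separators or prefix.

First, c1 ⊕ c2 = (M1 ⊕ K) ⊕ (M2 ⊕ K) = M1 ⊕ M2, so the key drops out. Then M2 = (M1 ⊕ M2) ⊕ M1 over the first 5 bytes.
byte 0: (fe ⊕ 7d) ⊕ 70 = 83 ⊕ 70 = f3
byte 1: (7f ⊕ 98) ⊕ 61 = e7 ⊕ 61 = 86
byte 2: (58 ⊕ 15) ⊕ 73 = 4d ⊕ 73 = 3e
byte 3: (76 ⊕ 81) ⊕ 73 = f7 ⊕ 73 = 84
byte 4: (d9 ⊕ d2) ⊕ 77 = 0b ⊕ 77 = 7c

f3863e847c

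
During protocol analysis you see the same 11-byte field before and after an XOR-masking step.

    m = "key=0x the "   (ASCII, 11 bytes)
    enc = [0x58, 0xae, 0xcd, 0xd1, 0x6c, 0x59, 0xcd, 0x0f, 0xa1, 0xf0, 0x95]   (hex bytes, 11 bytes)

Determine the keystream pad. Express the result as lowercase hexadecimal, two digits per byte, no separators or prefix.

Since enc = m ⊕ pad, XORing both sides with m gives pad = m ⊕ enc.
byte 0: 107 xor  88 =  51
byte 1: 101 xor 174 = 203
byte 2: 121 xor 205 = 180
byte 3:  61 xor 209 = 236
byte 4:  48 xor 108 =  92
byte 5: 120 xor  89 =  33
byte 6:  32 xor 205 = 237
byte 7: 116 xor  15 = 123
byte 8: 104 xor 161 = 201
byte 9: 101 xor 240 = 149
byte 10:  32 xor 149 = 181

33cbb4ec5c21ed7bc995b5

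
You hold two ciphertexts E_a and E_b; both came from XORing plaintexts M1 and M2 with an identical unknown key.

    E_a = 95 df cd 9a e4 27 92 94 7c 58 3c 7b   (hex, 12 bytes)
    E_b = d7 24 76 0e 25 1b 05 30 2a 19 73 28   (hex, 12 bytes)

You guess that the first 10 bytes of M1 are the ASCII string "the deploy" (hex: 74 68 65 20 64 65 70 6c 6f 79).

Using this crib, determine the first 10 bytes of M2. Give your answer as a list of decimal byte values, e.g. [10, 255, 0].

[54, 147, 222, 180, 165, 89, 231, 200, 57, 56]

First, E_a ⊕ E_b = (M1 ⊕ K) ⊕ (M2 ⊕ K) = M1 ⊕ M2, so the key drops out. Then M2 = (M1 ⊕ M2) ⊕ M1 over the first 10 bytes.
byte 0: (95 XOR d7) XOR 74 = 42 XOR 74 = 36
byte 1: (df XOR 24) XOR 68 = fb XOR 68 = 93
byte 2: (cd XOR 76) XOR 65 = bb XOR 65 = de
byte 3: (9a XOR 0e) XOR 20 = 94 XOR 20 = b4
byte 4: (e4 XOR 25) XOR 64 = c1 XOR 64 = a5
byte 5: (27 XOR 1b) XOR 65 = 3c XOR 65 = 59
byte 6: (92 XOR 05) XOR 70 = 97 XOR 70 = e7
byte 7: (94 XOR 30) XOR 6c = a4 XOR 6c = c8
byte 8: (7c XOR 2a) XOR 6f = 56 XOR 6f = 39
byte 9: (58 XOR 19) XOR 79 = 41 XOR 79 = 38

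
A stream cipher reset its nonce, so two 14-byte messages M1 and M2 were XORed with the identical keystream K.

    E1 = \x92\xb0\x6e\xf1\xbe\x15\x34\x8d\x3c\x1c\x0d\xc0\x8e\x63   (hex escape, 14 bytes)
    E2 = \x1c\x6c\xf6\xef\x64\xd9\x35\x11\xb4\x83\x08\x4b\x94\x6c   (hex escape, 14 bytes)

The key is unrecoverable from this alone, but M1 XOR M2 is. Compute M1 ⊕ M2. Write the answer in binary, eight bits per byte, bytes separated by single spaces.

10001110 11011100 10011000 00011110 11011010 11001100 00000001 10011100 10001000 10011111 00000101 10001011 00011010 00001111

E1 ⊕ E2 = (M1 ⊕ K) ⊕ (M2 ⊕ K) = M1 ⊕ M2 — the shared key cancels under XOR.
byte 0: 10010010 XOR 00011100 = 10001110
byte 1: 10110000 XOR 01101100 = 11011100
byte 2: 01101110 XOR 11110110 = 10011000
byte 3: 11110001 XOR 11101111 = 00011110
byte 4: 10111110 XOR 01100100 = 11011010
byte 5: 00010101 XOR 11011001 = 11001100
byte 6: 00110100 XOR 00110101 = 00000001
byte 7: 10001101 XOR 00010001 = 10011100
byte 8: 00111100 XOR 10110100 = 10001000
byte 9: 00011100 XOR 10000011 = 10011111
byte 10: 00001101 XOR 00001000 = 00000101
byte 11: 11000000 XOR 01001011 = 10001011
byte 12: 10001110 XOR 10010100 = 00011010
byte 13: 01100011 XOR 01101100 = 00001111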